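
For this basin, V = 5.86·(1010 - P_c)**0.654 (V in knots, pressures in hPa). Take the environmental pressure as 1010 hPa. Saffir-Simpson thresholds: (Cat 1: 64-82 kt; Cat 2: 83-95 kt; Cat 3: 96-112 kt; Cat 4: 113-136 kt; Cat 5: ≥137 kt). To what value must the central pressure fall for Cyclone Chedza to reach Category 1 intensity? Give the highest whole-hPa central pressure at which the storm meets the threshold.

971 hPa

Category 1 begins at V = 64 kt.
Required ΔP = (64/5.86)^(1/0.654) = 10.922^1.529 ≈ 38.69 hPa.
P_c ≤ 1010 − 38.69 = 971.31, so the highest integer P_c is 971 hPa.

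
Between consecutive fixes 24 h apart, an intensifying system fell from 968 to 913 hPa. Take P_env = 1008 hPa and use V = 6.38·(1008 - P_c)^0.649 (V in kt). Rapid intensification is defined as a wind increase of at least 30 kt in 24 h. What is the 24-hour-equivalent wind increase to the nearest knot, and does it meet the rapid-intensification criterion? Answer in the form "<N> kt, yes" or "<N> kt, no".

53 kt, yes

V₁: ΔP = 40, V ≈ 6.38 × 40^0.649 ≈ 69.91 kt.
V₂: ΔP = 95, V ≈ 6.38 × 95^0.649 ≈ 122.56 kt.
ΔV over 24 h = 52.65 kt → 24 h equivalent = 52.65 × 24/24 ≈ 52.65 kt.
53 kt ≥ 30 kt ⇒ rapid intensification.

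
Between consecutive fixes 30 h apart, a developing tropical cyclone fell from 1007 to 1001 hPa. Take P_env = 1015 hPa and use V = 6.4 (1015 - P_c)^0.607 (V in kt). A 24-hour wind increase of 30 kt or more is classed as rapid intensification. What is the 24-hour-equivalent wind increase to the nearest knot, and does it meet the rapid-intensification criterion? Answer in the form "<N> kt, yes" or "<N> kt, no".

7 kt, no

V₁: ΔP = 8, V ≈ 6.4 × 8^0.607 ≈ 22.61 kt.
V₂: ΔP = 14, V ≈ 6.4 × 14^0.607 ≈ 31.76 kt.
ΔV over 30 h = 9.15 kt → 24 h equivalent = 9.15 × 24/30 ≈ 7.32 kt.
7 kt < 30 kt ⇒ not rapid intensification.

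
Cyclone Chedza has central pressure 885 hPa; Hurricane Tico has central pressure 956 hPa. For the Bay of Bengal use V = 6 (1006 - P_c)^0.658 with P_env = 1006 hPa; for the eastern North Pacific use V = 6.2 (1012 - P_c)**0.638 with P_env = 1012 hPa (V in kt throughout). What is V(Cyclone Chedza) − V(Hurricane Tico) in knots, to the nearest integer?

Cyclone Chedza: ΔP = 121; V ≈ 6 × 121^0.658 ≈ 140.81 kt.
Hurricane Tico: ΔP = 56; V ≈ 6.2 × 56^0.638 ≈ 80.86 kt.
Difference ≈ 140.81 − 80.86 = 59.95 → 60 kt.

60 kt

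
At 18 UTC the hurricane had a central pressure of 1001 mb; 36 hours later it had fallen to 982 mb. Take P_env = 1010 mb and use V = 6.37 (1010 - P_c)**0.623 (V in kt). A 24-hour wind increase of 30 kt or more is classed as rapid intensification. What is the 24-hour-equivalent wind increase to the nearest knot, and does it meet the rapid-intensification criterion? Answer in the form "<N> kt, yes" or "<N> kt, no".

17 kt, no

V₁: ΔP = 9, V ≈ 6.37 × 9^0.623 ≈ 25.04 kt.
V₂: ΔP = 28, V ≈ 6.37 × 28^0.623 ≈ 50.78 kt.
ΔV over 36 h = 25.74 kt → 24 h equivalent = 25.74 × 24/36 ≈ 17.16 kt.
17 kt < 30 kt ⇒ not rapid intensification.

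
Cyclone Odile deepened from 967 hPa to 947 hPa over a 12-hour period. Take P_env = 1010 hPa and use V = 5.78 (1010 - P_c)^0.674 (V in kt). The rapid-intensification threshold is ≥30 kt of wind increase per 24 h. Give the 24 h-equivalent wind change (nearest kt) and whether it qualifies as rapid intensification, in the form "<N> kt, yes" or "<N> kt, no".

43 kt, yes

V₁: ΔP = 43, V ≈ 5.78 × 43^0.674 ≈ 72.93 kt.
V₂: ΔP = 63, V ≈ 5.78 × 63^0.674 ≈ 94.34 kt.
ΔV over 12 h = 21.41 kt → 24 h equivalent = 21.41 × 24/12 ≈ 42.82 kt.
43 kt ≥ 30 kt ⇒ rapid intensification.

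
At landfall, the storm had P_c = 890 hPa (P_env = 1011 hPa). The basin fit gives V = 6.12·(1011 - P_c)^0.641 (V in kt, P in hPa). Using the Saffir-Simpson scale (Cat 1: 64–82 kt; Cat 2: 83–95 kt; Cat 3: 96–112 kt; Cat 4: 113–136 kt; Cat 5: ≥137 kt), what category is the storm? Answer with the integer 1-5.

ΔP = 1011 − 890 = 121 hPa.
V ≈ 6.12 × 121^0.641 = 6.12 × 21.63 ≈ 132 kt.
132 kt falls in the Category 4 band.

4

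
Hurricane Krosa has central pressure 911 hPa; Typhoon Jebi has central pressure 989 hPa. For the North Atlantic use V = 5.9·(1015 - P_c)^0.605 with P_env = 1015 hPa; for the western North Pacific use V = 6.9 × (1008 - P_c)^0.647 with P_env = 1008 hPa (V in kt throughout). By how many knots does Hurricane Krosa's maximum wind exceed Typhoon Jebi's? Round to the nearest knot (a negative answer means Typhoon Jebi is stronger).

52 kt

Hurricane Krosa: ΔP = 104; V ≈ 5.9 × 104^0.605 ≈ 97.98 kt.
Typhoon Jebi: ΔP = 19; V ≈ 6.9 × 19^0.647 ≈ 46.37 kt.
Difference ≈ 97.98 − 46.37 = 51.61 → 52 kt.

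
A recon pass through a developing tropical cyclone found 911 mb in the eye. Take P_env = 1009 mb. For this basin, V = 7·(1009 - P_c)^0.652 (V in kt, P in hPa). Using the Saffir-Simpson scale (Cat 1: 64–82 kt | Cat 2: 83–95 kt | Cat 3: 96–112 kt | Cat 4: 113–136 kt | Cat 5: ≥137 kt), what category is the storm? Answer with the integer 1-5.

5

ΔP = 1009 − 911 = 98 mb.
V ≈ 7 × 98^0.652 = 7 × 19.87 ≈ 139 kt.
139 kt falls in the Category 5 band.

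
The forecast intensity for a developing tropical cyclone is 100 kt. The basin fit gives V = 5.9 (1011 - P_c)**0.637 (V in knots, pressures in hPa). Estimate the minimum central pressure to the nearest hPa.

926 hPa

ΔP = (V / 5.9)^(1/0.637) = (100/5.9)^1.570.
100/5.9 = 16.949; 16.949^1.570 ≈ 85.03 hPa.
P_c = 1011 − 85.03 = 925.97 ≈ 926 hPa.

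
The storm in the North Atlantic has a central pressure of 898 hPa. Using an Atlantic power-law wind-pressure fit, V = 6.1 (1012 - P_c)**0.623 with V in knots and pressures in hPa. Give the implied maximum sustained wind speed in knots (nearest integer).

117 kt

ΔP = 1012 − 898 = 114 hPa.
114^0.623 ≈ 19.118.
V ≈ 6.1 × 19.118 ≈ 116.6 kt.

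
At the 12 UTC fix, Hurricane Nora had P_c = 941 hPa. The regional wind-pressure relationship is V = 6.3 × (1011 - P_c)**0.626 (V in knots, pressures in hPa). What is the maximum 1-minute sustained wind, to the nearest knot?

90 kt

ΔP = 1011 − 941 = 70 hPa.
70^0.626 ≈ 14.290.
V ≈ 6.3 × 14.290 ≈ 90.0 kt.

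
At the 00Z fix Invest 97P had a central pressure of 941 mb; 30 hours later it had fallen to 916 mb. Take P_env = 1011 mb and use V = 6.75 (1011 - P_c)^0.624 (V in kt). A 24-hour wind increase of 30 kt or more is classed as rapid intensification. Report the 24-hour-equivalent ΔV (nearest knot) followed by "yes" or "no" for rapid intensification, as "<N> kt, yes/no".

V₁: ΔP = 70, V ≈ 6.75 × 70^0.624 ≈ 95.64 kt.
V₂: ΔP = 95, V ≈ 6.75 × 95^0.624 ≈ 115.72 kt.
ΔV over 30 h = 20.08 kt → 24 h equivalent = 20.08 × 24/30 ≈ 16.06 kt.
16 kt < 30 kt ⇒ not rapid intensification.

16 kt, no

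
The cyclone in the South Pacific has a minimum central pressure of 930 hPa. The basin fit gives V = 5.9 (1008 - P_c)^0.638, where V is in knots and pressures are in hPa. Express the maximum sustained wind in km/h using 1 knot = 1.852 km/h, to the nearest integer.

176 km/h

ΔP = 1008 − 930 = 78 hPa.
V ≈ 5.9 × 78^0.638 = 5.9 × 16.112 ≈ 95.062 kt.
95.062 × 1.852 ≈ 176.06 km/h → 176 km/h.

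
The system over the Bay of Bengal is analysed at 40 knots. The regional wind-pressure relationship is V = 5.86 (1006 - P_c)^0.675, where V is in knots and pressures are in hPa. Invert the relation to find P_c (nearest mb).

ΔP = (V / 5.86)^(1/0.675) = (40/5.86)^1.481.
40/5.86 = 6.826; 6.826^1.481 ≈ 17.21 mb.
P_c = 1006 − 17.21 = 988.79 ≈ 989 mb.

989 mb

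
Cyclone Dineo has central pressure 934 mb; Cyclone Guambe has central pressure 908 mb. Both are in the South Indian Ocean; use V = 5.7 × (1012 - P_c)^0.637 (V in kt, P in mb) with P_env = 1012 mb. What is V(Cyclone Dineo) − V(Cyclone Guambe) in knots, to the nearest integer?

Cyclone Dineo: ΔP = 78; V ≈ 5.7 × 78^0.637 ≈ 91.44 kt.
Cyclone Guambe: ΔP = 104; V ≈ 5.7 × 104^0.637 ≈ 109.83 kt.
Difference ≈ 91.44 − 109.83 = -18.39 → -18 kt.

-18 kt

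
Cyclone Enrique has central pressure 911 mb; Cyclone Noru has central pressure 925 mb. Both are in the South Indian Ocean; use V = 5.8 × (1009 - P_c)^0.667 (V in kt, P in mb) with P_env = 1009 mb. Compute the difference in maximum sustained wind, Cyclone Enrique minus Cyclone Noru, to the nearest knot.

12 kt

Cyclone Enrique: ΔP = 98; V ≈ 5.8 × 98^0.667 ≈ 123.47 kt.
Cyclone Noru: ΔP = 84; V ≈ 5.8 × 84^0.667 ≈ 111.41 kt.
Difference ≈ 123.47 − 111.41 = 12.06 → 12 kt.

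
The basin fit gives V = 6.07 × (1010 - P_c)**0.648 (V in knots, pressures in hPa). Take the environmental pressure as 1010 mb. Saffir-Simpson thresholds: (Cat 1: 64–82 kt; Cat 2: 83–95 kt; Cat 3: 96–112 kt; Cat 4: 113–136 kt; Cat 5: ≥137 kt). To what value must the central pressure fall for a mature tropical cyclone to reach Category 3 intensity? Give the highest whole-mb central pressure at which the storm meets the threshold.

Category 3 begins at V = 96 kt.
Required ΔP = (96/6.07)^(1/0.648) = 15.815^1.543 ≈ 70.87 mb.
P_c ≤ 1010 − 70.87 = 939.13, so the highest integer P_c is 939 mb.

939 mb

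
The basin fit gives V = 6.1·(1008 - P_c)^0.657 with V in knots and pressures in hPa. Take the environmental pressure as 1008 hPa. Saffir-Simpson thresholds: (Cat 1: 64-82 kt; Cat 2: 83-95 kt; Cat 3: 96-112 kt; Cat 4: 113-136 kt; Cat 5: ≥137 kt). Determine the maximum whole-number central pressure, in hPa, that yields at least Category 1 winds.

972 hPa

Category 1 begins at V = 64 kt.
Required ΔP = (64/6.1)^(1/0.657) = 10.492^1.522 ≈ 35.79 hPa.
P_c ≤ 1008 − 35.79 = 972.21, so the highest integer P_c is 972 hPa.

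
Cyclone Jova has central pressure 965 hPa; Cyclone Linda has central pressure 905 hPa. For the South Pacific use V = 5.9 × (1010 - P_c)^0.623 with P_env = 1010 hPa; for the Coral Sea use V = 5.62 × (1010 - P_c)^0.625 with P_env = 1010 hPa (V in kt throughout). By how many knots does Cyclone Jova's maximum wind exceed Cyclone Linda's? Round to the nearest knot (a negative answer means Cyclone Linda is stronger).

-40 kt

Cyclone Jova: ΔP = 45; V ≈ 5.9 × 45^0.623 ≈ 63.21 kt.
Cyclone Linda: ΔP = 105; V ≈ 5.62 × 105^0.625 ≈ 103.03 kt.
Difference ≈ 63.21 − 103.03 = -39.82 → -40 kt.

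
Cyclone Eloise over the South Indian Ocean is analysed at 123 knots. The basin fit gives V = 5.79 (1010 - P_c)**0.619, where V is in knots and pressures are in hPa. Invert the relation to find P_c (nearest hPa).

871 hPa

ΔP = (V / 5.79)^(1/0.619) = (123/5.79)^1.616.
123/5.79 = 21.244; 21.244^1.616 ≈ 139.36 hPa.
P_c = 1010 − 139.36 = 870.64 ≈ 871 hPa.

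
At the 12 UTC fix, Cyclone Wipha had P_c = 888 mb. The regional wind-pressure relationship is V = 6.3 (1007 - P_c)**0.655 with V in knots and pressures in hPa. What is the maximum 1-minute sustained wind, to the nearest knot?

ΔP = 1007 − 888 = 119 mb.
119^0.655 ≈ 22.881.
V ≈ 6.3 × 22.881 ≈ 144.2 kt.

144 kt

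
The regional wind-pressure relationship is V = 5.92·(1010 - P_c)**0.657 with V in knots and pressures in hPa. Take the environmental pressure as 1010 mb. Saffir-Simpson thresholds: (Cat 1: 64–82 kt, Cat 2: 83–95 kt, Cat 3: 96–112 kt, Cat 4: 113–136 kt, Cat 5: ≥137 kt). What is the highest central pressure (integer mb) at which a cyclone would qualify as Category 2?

954 mb

Category 2 begins at V = 83 kt.
Required ΔP = (83/5.92)^(1/0.657) = 14.020^1.522 ≈ 55.65 mb.
P_c ≤ 1010 − 55.65 = 954.35, so the highest integer P_c is 954 mb.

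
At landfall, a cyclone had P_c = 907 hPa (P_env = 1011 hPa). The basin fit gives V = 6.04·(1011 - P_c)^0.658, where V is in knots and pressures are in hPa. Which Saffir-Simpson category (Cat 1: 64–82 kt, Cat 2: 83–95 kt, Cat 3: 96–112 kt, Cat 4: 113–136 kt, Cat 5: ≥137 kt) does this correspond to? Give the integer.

4

ΔP = 1011 − 907 = 104 hPa.
V ≈ 6.04 × 104^0.658 = 6.04 × 21.24 ≈ 128 kt.
128 kt falls in the Category 4 band.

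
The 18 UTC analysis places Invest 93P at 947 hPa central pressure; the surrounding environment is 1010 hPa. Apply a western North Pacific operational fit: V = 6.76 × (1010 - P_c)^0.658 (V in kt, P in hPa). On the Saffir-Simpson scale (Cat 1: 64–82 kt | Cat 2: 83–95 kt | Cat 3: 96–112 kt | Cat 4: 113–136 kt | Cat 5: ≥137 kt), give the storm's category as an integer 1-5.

ΔP = 1010 − 947 = 63 hPa.
V ≈ 6.76 × 63^0.658 = 6.76 × 15.27 ≈ 103 kt.
103 kt falls in the Category 3 band.

3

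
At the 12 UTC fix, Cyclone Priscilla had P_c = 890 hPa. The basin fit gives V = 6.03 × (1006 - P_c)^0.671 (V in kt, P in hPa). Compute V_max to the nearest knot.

146 kt

ΔP = 1006 − 890 = 116 hPa.
116^0.671 ≈ 24.280.
V ≈ 6.03 × 24.280 ≈ 146.4 kt.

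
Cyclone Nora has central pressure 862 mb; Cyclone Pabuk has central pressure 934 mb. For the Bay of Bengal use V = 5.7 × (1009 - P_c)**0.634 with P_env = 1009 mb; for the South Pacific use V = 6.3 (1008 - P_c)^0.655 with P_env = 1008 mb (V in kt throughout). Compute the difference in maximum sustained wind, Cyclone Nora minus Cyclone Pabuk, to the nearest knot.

Cyclone Nora: ΔP = 147; V ≈ 5.7 × 147^0.634 ≈ 134.88 kt.
Cyclone Pabuk: ΔP = 74; V ≈ 6.3 × 74^0.655 ≈ 105.61 kt.
Difference ≈ 134.88 − 105.61 = 29.27 → 29 kt.

29 kt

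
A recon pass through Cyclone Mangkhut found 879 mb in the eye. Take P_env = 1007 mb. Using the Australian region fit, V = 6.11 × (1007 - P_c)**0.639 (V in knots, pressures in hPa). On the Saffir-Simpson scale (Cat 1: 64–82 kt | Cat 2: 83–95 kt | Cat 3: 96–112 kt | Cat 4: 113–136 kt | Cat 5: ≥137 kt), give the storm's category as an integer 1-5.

ΔP = 1007 − 879 = 128 mb.
V ≈ 6.11 × 128^0.639 = 6.11 × 22.21 ≈ 136 kt.
136 kt falls in the Category 4 band.

4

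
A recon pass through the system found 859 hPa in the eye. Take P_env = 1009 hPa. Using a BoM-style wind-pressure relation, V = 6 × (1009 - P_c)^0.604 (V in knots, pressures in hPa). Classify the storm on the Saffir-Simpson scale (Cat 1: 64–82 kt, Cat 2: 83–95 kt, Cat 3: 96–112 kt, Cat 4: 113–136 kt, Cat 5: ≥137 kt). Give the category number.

4

ΔP = 1009 − 859 = 150 hPa.
V ≈ 6 × 150^0.604 = 6 × 20.62 ≈ 124 kt.
124 kt falls in the Category 4 band.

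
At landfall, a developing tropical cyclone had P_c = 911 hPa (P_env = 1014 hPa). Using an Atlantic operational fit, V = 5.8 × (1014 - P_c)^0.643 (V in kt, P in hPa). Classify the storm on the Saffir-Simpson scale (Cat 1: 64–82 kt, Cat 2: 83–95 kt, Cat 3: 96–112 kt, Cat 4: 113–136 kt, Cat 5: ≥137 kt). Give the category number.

4

ΔP = 1014 − 911 = 103 hPa.
V ≈ 5.8 × 103^0.643 = 5.8 × 19.69 ≈ 114 kt.
114 kt falls in the Category 4 band.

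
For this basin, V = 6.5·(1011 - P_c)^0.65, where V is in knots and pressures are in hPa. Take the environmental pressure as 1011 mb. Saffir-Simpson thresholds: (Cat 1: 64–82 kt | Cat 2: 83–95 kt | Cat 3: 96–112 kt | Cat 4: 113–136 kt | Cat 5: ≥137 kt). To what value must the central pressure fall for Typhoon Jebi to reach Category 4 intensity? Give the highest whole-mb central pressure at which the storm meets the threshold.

930 mb

Category 4 begins at V = 113 kt.
Required ΔP = (113/6.5)^(1/0.65) = 17.385^1.538 ≈ 80.90 mb.
P_c ≤ 1011 − 80.90 = 930.10, so the highest integer P_c is 930 mb.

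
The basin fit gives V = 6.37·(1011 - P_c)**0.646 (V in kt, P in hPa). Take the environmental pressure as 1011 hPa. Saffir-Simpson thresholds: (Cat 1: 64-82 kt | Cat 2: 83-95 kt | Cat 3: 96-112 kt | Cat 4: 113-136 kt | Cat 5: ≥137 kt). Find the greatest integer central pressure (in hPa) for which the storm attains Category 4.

Category 4 begins at V = 113 kt.
Required ΔP = (113/6.37)^(1/0.646) = 17.739^1.548 ≈ 85.77 hPa.
P_c ≤ 1011 − 85.77 = 925.23, so the highest integer P_c is 925 hPa.

925 hPa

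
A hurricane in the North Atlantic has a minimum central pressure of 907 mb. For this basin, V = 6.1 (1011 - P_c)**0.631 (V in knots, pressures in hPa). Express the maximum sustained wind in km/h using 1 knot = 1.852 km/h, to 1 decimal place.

ΔP = 1011 − 907 = 104 mb.
V ≈ 6.1 × 104^0.631 = 6.1 × 18.739 ≈ 114.308 kt.
114.308 × 1.852 ≈ 211.70 km/h → 211.7 km/h.

211.7 km/h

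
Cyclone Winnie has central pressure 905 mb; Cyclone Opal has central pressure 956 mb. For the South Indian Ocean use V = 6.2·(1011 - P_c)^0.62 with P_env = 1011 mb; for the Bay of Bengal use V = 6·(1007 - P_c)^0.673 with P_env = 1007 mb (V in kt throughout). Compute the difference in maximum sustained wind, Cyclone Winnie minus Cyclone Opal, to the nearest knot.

Cyclone Winnie: ΔP = 106; V ≈ 6.2 × 106^0.62 ≈ 111.71 kt.
Cyclone Opal: ΔP = 51; V ≈ 6 × 51^0.673 ≈ 84.60 kt.
Difference ≈ 111.71 − 84.60 = 27.11 → 27 kt.

27 kt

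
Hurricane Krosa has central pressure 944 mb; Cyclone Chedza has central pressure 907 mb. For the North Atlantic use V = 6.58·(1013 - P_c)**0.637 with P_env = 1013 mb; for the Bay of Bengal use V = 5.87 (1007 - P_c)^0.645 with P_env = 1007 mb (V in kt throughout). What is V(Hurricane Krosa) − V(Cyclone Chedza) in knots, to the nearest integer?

Hurricane Krosa: ΔP = 69; V ≈ 6.58 × 69^0.637 ≈ 97.63 kt.
Cyclone Chedza: ΔP = 100; V ≈ 5.87 × 100^0.645 ≈ 114.46 kt.
Difference ≈ 97.63 − 114.46 = -16.83 → -17 kt.

-17 kt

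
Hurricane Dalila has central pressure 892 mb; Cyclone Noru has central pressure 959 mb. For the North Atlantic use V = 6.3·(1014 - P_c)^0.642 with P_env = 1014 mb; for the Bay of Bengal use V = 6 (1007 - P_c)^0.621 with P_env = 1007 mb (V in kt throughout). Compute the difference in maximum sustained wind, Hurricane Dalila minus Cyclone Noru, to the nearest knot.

71 kt

Hurricane Dalila: ΔP = 122; V ≈ 6.3 × 122^0.642 ≈ 137.65 kt.
Cyclone Noru: ΔP = 48; V ≈ 6 × 48^0.621 ≈ 66.41 kt.
Difference ≈ 137.65 − 66.41 = 71.24 → 71 kt.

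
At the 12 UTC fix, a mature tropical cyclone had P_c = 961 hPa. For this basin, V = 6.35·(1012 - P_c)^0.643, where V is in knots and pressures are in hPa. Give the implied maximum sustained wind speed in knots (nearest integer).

80 kt

ΔP = 1012 − 961 = 51 hPa.
51^0.643 ≈ 12.530.
V ≈ 6.35 × 12.530 ≈ 79.6 kt.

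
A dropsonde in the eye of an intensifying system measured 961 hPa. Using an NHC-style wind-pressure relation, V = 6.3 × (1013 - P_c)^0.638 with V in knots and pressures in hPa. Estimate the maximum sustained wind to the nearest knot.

ΔP = 1013 − 961 = 52 hPa.
52^0.638 ≈ 12.440.
V ≈ 6.3 × 12.440 ≈ 78.4 kt.

78 kt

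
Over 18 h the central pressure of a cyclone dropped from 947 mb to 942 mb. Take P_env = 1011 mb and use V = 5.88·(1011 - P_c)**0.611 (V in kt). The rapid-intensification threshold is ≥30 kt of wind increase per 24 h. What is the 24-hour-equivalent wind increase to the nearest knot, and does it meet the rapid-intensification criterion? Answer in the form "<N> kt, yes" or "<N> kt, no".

5 kt, no

V₁: ΔP = 64, V ≈ 5.88 × 64^0.611 ≈ 74.64 kt.
V₂: ΔP = 69, V ≈ 5.88 × 69^0.611 ≈ 78.15 kt.
ΔV over 18 h = 3.51 kt → 24 h equivalent = 3.51 × 24/18 ≈ 4.68 kt.
5 kt < 30 kt ⇒ not rapid intensification.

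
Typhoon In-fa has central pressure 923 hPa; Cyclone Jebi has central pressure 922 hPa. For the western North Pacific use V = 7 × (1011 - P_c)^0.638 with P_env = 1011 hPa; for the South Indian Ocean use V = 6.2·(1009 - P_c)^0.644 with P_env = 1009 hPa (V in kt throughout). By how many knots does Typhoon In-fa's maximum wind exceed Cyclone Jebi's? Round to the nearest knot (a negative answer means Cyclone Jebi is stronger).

12 kt

Typhoon In-fa: ΔP = 88; V ≈ 7 × 88^0.638 ≈ 121.81 kt.
Cyclone Jebi: ΔP = 87; V ≈ 6.2 × 87^0.644 ≈ 110.01 kt.
Difference ≈ 121.81 − 110.01 = 11.80 → 12 kt.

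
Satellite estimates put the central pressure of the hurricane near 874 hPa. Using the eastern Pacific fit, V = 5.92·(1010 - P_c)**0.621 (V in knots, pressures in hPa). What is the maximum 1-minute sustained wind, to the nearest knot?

ΔP = 1010 − 874 = 136 hPa.
136^0.621 ≈ 21.131.
V ≈ 5.92 × 21.131 ≈ 125.1 kt.

125 kt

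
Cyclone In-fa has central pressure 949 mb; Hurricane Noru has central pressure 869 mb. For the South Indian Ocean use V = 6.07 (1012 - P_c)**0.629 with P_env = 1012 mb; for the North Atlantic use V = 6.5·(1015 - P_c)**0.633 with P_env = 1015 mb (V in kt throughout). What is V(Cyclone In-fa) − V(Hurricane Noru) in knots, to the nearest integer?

-70 kt

Cyclone In-fa: ΔP = 63; V ≈ 6.07 × 63^0.629 ≈ 82.22 kt.
Hurricane Noru: ΔP = 146; V ≈ 6.5 × 146^0.633 ≈ 152.39 kt.
Difference ≈ 82.22 − 152.39 = -70.17 → -70 kt.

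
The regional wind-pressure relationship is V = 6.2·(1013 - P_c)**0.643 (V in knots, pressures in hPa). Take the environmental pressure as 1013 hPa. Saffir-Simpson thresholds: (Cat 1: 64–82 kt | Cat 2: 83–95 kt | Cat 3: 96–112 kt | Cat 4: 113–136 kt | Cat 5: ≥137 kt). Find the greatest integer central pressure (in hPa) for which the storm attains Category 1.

Category 1 begins at V = 64 kt.
Required ΔP = (64/6.2)^(1/0.643) = 10.323^1.555 ≈ 37.73 hPa.
P_c ≤ 1013 − 37.73 = 975.27, so the highest integer P_c is 975 hPa.

975 hPa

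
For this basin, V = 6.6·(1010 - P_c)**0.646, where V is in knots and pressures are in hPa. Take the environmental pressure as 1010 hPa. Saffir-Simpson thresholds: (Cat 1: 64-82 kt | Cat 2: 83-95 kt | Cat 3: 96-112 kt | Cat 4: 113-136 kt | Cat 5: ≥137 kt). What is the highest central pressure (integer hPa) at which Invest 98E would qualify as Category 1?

Category 1 begins at V = 64 kt.
Required ΔP = (64/6.6)^(1/0.646) = 9.697^1.548 ≈ 33.67 hPa.
P_c ≤ 1010 − 33.67 = 976.33, so the highest integer P_c is 976 hPa.

976 hPa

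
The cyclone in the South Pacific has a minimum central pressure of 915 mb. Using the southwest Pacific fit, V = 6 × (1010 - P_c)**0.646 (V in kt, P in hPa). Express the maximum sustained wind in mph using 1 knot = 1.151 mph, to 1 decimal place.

130.9 mph

ΔP = 1010 − 915 = 95 mb.
V ≈ 6 × 95^0.646 = 6 × 18.950 ≈ 113.700 kt.
113.700 × 1.151 ≈ 130.87 mph → 130.9 mph.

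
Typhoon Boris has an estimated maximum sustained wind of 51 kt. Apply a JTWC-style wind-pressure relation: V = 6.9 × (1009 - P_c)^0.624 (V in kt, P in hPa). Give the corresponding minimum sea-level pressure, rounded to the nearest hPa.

984 hPa

ΔP = (V / 6.9)^(1/0.624) = (51/6.9)^1.603.
51/6.9 = 7.391; 7.391^1.603 ≈ 24.67 hPa.
P_c = 1009 − 24.67 = 984.33 ≈ 984 hPa.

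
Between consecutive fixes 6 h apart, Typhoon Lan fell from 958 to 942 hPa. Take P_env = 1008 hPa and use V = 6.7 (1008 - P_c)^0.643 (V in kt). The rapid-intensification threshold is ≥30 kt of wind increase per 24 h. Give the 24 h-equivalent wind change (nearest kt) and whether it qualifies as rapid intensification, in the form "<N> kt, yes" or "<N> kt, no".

65 kt, yes

V₁: ΔP = 50, V ≈ 6.7 × 50^0.643 ≈ 82.89 kt.
V₂: ΔP = 66, V ≈ 6.7 × 66^0.643 ≈ 99.09 kt.
ΔV over 6 h = 16.20 kt → 24 h equivalent = 16.20 × 24/6 ≈ 64.80 kt.
65 kt ≥ 30 kt ⇒ rapid intensification.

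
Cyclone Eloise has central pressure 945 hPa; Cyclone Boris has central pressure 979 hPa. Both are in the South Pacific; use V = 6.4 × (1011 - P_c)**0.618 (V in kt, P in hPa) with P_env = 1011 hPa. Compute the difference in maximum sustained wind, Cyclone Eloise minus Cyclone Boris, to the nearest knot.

Cyclone Eloise: ΔP = 66; V ≈ 6.4 × 66^0.618 ≈ 85.24 kt.
Cyclone Boris: ΔP = 32; V ≈ 6.4 × 32^0.618 ≈ 54.50 kt.
Difference ≈ 85.24 − 54.50 = 30.74 → 31 kt.

31 kt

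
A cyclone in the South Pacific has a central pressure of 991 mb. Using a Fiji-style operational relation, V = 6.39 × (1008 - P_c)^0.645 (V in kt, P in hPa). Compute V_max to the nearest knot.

40 kt

ΔP = 1008 − 991 = 17 mb.
17^0.645 ≈ 6.218.
V ≈ 6.39 × 6.218 ≈ 39.7 kt.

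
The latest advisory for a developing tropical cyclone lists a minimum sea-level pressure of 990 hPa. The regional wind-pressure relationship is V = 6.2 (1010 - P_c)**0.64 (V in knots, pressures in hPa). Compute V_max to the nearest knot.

42 kt

ΔP = 1010 − 990 = 20 hPa.
20^0.64 ≈ 6.802.
V ≈ 6.2 × 6.802 ≈ 42.2 kt.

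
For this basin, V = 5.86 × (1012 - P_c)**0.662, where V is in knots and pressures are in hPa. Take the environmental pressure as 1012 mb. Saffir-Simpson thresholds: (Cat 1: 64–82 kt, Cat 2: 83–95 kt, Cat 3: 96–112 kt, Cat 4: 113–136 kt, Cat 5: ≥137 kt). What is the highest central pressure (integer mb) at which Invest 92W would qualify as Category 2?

Category 2 begins at V = 83 kt.
Required ΔP = (83/5.86)^(1/0.662) = 14.164^1.511 ≈ 54.82 mb.
P_c ≤ 1012 − 54.82 = 957.18, so the highest integer P_c is 957 mb.

957 mb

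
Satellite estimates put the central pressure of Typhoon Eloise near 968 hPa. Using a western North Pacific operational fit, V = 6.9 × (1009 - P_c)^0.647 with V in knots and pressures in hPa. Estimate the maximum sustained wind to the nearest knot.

76 kt

ΔP = 1009 − 968 = 41 hPa.
41^0.647 ≈ 11.053.
V ≈ 6.9 × 11.053 ≈ 76.3 kt.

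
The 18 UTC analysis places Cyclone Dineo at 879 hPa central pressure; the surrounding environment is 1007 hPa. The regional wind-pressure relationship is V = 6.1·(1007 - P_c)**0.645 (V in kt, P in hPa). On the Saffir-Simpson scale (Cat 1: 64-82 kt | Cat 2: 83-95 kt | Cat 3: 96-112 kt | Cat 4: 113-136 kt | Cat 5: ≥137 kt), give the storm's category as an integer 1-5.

5

ΔP = 1007 − 879 = 128 hPa.
V ≈ 6.1 × 128^0.645 = 6.1 × 22.86 ≈ 139 kt.
139 kt falls in the Category 5 band.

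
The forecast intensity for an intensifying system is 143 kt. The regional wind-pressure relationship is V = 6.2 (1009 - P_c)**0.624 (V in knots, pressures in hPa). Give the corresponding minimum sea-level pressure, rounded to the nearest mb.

ΔP = (V / 6.2)^(1/0.624) = (143/6.2)^1.603.
143/6.2 = 23.065; 23.065^1.603 ≈ 152.83 mb.
P_c = 1009 − 152.83 = 856.17 ≈ 856 mb.

856 mb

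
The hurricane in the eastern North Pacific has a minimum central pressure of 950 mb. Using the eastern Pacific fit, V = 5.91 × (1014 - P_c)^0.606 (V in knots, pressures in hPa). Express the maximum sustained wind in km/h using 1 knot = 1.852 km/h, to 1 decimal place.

ΔP = 1014 − 950 = 64 mb.
V ≈ 5.91 × 64^0.606 = 5.91 × 12.432 ≈ 73.474 kt.
73.474 × 1.852 ≈ 136.07 km/h → 136.1 km/h.

136.1 km/h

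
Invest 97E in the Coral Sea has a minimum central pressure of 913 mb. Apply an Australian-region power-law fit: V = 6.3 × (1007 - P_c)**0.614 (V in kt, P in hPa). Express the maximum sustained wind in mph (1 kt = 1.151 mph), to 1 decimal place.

118.0 mph

ΔP = 1007 − 913 = 94 mb.
V ≈ 6.3 × 94^0.614 = 6.3 × 16.274 ≈ 102.528 kt.
102.528 × 1.151 ≈ 118.01 mph → 118.0 mph.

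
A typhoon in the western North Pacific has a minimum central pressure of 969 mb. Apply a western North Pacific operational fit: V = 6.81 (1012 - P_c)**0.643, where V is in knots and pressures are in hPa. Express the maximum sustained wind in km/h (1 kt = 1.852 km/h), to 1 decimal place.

ΔP = 1012 − 969 = 43 mb.
V ≈ 6.81 × 43^0.643 = 6.81 × 11.228 ≈ 76.466 kt.
76.466 × 1.852 ≈ 141.61 km/h → 141.6 km/h.

141.6 km/h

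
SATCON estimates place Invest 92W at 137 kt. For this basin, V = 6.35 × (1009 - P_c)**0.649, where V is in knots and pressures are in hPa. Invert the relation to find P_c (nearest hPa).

ΔP = (V / 6.35)^(1/0.649) = (137/6.35)^1.541.
137/6.35 = 21.575; 21.575^1.541 ≈ 113.60 hPa.
P_c = 1009 − 113.60 = 895.40 ≈ 895 hPa.

895 hPa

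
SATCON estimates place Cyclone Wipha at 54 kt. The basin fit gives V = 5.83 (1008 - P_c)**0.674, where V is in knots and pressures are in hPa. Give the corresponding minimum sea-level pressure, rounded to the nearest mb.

ΔP = (V / 5.83)^(1/0.674) = (54/5.83)^1.484.
54/5.83 = 9.262; 9.262^1.484 ≈ 27.18 mb.
P_c = 1008 − 27.18 = 980.82 ≈ 981 mb.

981 mb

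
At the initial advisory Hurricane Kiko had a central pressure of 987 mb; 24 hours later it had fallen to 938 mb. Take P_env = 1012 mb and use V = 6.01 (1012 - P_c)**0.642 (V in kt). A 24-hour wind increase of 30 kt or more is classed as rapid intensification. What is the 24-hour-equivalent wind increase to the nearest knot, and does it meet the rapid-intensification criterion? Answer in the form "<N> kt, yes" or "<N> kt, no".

48 kt, yes

V₁: ΔP = 25, V ≈ 6.01 × 25^0.642 ≈ 47.46 kt.
V₂: ΔP = 74, V ≈ 6.01 × 74^0.642 ≈ 95.26 kt.
ΔV over 24 h = 47.80 kt → 24 h equivalent = 47.80 × 24/24 ≈ 47.80 kt.
48 kt ≥ 30 kt ⇒ rapid intensification.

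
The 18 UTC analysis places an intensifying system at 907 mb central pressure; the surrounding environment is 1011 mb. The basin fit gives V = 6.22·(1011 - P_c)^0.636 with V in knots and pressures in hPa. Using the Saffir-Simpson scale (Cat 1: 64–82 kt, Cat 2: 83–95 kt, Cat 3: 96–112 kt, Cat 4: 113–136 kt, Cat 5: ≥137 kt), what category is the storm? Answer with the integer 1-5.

4

ΔP = 1011 − 907 = 104 mb.
V ≈ 6.22 × 104^0.636 = 6.22 × 19.18 ≈ 119 kt.
119 kt falls in the Category 4 band.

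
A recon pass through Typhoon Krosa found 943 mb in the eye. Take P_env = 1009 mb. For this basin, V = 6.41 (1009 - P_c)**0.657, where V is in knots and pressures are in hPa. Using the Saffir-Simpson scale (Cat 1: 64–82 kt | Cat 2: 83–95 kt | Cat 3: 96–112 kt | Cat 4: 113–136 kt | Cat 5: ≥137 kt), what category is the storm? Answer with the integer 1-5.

3

ΔP = 1009 − 943 = 66 mb.
V ≈ 6.41 × 66^0.657 = 6.41 × 15.68 ≈ 101 kt.
101 kt falls in the Category 3 band.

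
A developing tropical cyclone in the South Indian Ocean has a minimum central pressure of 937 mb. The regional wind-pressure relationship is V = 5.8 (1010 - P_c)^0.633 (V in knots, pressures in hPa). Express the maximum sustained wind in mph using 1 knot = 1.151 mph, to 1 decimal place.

ΔP = 1010 − 937 = 73 mb.
V ≈ 5.8 × 73^0.633 = 5.8 × 15.118 ≈ 87.682 kt.
87.682 × 1.151 ≈ 100.92 mph → 100.9 mph.

100.9 mph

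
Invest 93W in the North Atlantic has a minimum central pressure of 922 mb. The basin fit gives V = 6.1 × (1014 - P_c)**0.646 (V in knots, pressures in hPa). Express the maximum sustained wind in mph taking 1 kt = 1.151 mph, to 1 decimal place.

ΔP = 1014 − 922 = 92 mb.
V ≈ 6.1 × 92^0.646 = 6.1 × 18.561 ≈ 113.224 kt.
113.224 × 1.151 ≈ 130.32 mph → 130.3 mph.

130.3 mph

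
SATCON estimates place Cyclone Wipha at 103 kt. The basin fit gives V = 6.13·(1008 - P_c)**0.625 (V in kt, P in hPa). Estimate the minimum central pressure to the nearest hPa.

917 hPa

ΔP = (V / 6.13)^(1/0.625) = (103/6.13)^1.600.
103/6.13 = 16.803; 16.803^1.600 ≈ 91.33 hPa.
P_c = 1008 − 91.33 = 916.67 ≈ 917 hPa.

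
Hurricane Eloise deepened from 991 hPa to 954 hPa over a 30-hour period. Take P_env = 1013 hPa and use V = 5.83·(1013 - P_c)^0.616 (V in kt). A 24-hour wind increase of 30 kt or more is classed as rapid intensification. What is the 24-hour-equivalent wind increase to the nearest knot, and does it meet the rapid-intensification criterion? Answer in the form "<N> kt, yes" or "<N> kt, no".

26 kt, no

V₁: ΔP = 22, V ≈ 5.83 × 22^0.616 ≈ 39.14 kt.
V₂: ΔP = 59, V ≈ 5.83 × 59^0.616 ≈ 71.86 kt.
ΔV over 30 h = 32.72 kt → 24 h equivalent = 32.72 × 24/30 ≈ 26.18 kt.
26 kt < 30 kt ⇒ not rapid intensification.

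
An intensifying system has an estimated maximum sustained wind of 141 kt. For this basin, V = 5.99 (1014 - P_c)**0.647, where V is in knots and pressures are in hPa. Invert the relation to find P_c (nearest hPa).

882 hPa

ΔP = (V / 5.99)^(1/0.647) = (141/5.99)^1.546.
141/5.99 = 23.539; 23.539^1.546 ≈ 131.90 hPa.
P_c = 1014 − 131.90 = 882.10 ≈ 882 hPa.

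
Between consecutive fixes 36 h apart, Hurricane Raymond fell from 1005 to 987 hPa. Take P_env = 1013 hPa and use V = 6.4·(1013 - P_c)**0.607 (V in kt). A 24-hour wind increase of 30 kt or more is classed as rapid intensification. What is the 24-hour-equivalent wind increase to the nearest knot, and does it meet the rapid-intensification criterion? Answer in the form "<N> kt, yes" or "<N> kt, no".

16 kt, no

V₁: ΔP = 8, V ≈ 6.4 × 8^0.607 ≈ 22.61 kt.
V₂: ΔP = 26, V ≈ 6.4 × 26^0.607 ≈ 46.25 kt.
ΔV over 36 h = 23.64 kt → 24 h equivalent = 23.64 × 24/36 ≈ 15.76 kt.
16 kt < 30 kt ⇒ not rapid intensification.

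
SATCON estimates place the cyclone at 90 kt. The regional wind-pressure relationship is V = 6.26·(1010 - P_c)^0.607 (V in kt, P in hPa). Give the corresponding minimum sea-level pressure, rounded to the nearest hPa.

ΔP = (V / 6.26)^(1/0.607) = (90/6.26)^1.647.
90/6.26 = 14.377; 14.377^1.647 ≈ 80.76 hPa.
P_c = 1010 − 80.76 = 929.24 ≈ 929 hPa.

929 hPa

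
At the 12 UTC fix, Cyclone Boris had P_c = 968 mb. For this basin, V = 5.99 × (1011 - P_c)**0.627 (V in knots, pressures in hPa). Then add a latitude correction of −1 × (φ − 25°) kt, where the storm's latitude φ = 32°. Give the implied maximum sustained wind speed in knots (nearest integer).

56 kt

ΔP = 1011 − 968 = 43 mb.
43^0.627 ≈ 10.573.
V ≈ 5.99 × 10.573 ≈ 63.3 kt.
Latitude correction: −1 × (32 − 25) = -7 kt.
Corrected V ≈ 56.3 kt → 56 kt.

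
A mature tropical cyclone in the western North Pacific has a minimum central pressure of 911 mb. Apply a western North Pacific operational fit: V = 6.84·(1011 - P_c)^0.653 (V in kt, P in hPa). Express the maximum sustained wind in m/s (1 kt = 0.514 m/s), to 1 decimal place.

71.1 m/s

ΔP = 1011 − 911 = 100 mb.
V ≈ 6.84 × 100^0.653 = 6.84 × 20.230 ≈ 138.375 kt.
138.375 × 0.514 ≈ 71.12 m/s → 71.1 m/s.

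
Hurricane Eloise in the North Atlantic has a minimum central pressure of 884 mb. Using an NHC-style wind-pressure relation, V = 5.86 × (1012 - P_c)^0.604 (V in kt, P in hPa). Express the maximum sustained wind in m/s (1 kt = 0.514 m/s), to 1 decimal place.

ΔP = 1012 − 884 = 128 mb.
V ≈ 5.86 × 128^0.604 = 5.86 × 18.739 ≈ 109.813 kt.
109.813 × 0.514 ≈ 56.44 m/s → 56.4 m/s.

56.4 m/s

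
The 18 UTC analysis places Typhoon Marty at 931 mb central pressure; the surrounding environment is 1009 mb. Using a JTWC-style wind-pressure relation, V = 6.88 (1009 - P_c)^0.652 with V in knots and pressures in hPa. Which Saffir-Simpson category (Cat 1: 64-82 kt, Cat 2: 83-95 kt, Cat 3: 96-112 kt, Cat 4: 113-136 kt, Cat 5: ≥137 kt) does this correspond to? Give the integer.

ΔP = 1009 − 931 = 78 mb.
V ≈ 6.88 × 78^0.652 = 6.88 × 17.13 ≈ 118 kt.
118 kt falls in the Category 4 band.

4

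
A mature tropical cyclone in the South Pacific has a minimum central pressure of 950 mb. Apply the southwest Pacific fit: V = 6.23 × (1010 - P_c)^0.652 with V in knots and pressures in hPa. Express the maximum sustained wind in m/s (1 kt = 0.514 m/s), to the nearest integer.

46 m/s

ΔP = 1010 − 950 = 60 mb.
V ≈ 6.23 × 60^0.652 = 6.23 × 14.433 ≈ 89.917 kt.
89.917 × 0.514 ≈ 46.22 m/s → 46 m/s.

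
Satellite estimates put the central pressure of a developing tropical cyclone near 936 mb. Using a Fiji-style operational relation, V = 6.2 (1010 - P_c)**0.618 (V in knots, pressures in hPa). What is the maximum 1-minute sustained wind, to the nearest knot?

89 kt

ΔP = 1010 − 936 = 74 mb.
74^0.618 ≈ 14.295.
V ≈ 6.2 × 14.295 ≈ 88.6 kt.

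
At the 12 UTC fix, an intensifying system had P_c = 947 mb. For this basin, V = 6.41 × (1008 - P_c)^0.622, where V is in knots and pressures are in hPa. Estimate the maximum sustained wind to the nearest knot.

ΔP = 1008 − 947 = 61 mb.
61^0.622 ≈ 12.897.
V ≈ 6.41 × 12.897 ≈ 82.7 kt.

83 kt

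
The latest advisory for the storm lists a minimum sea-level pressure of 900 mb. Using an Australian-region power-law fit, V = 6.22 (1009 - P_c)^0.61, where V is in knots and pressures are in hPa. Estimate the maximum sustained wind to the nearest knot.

109 kt

ΔP = 1009 − 900 = 109 mb.
109^0.61 ≈ 17.492.
V ≈ 6.22 × 17.492 ≈ 108.8 kt.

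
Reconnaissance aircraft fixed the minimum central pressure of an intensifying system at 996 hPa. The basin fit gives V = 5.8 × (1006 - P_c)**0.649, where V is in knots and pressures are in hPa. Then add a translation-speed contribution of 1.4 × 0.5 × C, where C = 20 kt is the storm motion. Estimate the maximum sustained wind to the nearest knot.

ΔP = 1006 − 996 = 10 hPa.
10^0.649 ≈ 4.457.
V ≈ 5.8 × 4.457 ≈ 25.8 kt.
Translation term: 1.4 × 0.5 × 20 = 14 kt.
Corrected V ≈ 39.8 kt → 40 kt.

40 kt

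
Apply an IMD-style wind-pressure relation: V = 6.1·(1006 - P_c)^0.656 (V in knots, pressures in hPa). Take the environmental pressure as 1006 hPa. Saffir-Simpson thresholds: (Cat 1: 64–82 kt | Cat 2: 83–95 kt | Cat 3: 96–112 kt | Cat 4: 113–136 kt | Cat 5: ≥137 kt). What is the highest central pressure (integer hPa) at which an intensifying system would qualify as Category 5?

Category 5 begins at V = 137 kt.
Required ΔP = (137/6.1)^(1/0.656) = 22.459^1.524 ≈ 114.83 hPa.
P_c ≤ 1006 − 114.83 = 891.17, so the highest integer P_c is 891 hPa.

891 hPa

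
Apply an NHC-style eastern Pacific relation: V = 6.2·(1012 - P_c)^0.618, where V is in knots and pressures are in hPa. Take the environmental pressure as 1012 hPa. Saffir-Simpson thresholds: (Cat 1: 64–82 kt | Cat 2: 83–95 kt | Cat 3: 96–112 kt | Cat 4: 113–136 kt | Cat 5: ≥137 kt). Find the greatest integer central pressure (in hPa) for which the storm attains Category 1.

Category 1 begins at V = 64 kt.
Required ΔP = (64/6.2)^(1/0.618) = 10.323^1.618 ≈ 43.70 hPa.
P_c ≤ 1012 − 43.70 = 968.30, so the highest integer P_c is 968 hPa.

968 hPa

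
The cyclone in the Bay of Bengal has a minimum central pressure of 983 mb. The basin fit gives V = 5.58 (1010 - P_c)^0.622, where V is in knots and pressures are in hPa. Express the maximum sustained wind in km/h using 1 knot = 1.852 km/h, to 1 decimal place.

80.3 km/h

ΔP = 1010 − 983 = 27 mb.
V ≈ 5.58 × 27^0.622 = 5.58 × 7.768 ≈ 43.345 kt.
43.345 × 1.852 ≈ 80.28 km/h → 80.3 km/h.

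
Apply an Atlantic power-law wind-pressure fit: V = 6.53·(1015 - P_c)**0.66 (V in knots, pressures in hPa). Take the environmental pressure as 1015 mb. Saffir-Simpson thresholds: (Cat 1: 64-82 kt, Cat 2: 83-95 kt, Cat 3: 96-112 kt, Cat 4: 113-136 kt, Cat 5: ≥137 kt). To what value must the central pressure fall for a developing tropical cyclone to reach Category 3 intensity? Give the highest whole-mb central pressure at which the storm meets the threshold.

956 mb

Category 3 begins at V = 96 kt.
Required ΔP = (96/6.53)^(1/0.66) = 14.701^1.515 ≈ 58.71 mb.
P_c ≤ 1015 − 58.71 = 956.29, so the highest integer P_c is 956 mb.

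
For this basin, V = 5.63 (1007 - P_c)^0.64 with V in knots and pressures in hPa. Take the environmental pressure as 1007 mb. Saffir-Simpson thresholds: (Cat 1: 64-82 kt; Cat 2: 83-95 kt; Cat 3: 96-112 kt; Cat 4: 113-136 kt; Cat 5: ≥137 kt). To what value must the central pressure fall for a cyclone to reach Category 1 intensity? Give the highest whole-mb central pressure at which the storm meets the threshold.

962 mb

Category 1 begins at V = 64 kt.
Required ΔP = (64/5.63)^(1/0.64) = 11.368^1.562 ≈ 44.62 mb.
P_c ≤ 1007 − 44.62 = 962.38, so the highest integer P_c is 962 mb.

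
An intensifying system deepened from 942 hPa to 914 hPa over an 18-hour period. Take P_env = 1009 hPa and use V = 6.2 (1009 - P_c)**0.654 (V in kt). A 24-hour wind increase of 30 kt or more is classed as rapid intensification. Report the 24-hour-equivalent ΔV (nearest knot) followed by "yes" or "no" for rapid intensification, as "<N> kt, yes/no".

33 kt, yes

V₁: ΔP = 67, V ≈ 6.2 × 67^0.654 ≈ 96.97 kt.
V₂: ΔP = 95, V ≈ 6.2 × 95^0.654 ≈ 121.85 kt.
ΔV over 18 h = 24.88 kt → 24 h equivalent = 24.88 × 24/18 ≈ 33.17 kt.
33 kt ≥ 30 kt ⇒ rapid intensification.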